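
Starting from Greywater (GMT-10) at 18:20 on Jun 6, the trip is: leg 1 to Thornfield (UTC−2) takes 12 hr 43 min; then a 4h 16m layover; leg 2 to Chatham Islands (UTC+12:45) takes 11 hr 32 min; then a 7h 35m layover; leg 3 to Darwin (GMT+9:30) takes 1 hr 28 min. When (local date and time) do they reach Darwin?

Convert departure to UTC: 18:20 + 10:00 = 04:20 UTC on Jun 7.
Add 12 hours and 43 minutes leg 1 → 17:03 UTC.
Add 4 hours and 16 minutes layover in Thornfield → 21:19 UTC.
Add 11 hours and 32 minutes leg 2 → 08:51 UTC (Jun 8).
Add 7 hours and 35 minutes layover in Chatham Islands → 16:26 UTC.
Add 1 hour 28 minutes leg 3 → 17:54 UTC.
Darwin is UTC+9:30, so local arrival = 17:54 + 9:30 = 03:24 on Jun 9.

03:24 on Jun 9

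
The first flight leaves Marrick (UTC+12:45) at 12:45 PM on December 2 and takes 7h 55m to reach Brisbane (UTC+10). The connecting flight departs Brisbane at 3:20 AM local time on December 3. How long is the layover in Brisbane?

9 hours 25 minutes

Convert departure to UTC: 12:45 PM − 12:45 = 12:00 AM UTC on Dec 2.
Add 7 hours and 55 minutes flight time → 7:55 AM UTC.
Brisbane is UTC+10:00, so local arrival = 7:55 AM + 10:00 = 5:55 PM on Dec 2.
Layover = 3:20 AM − 5:55 PM (+1 day) = 9 hours 25 minutes.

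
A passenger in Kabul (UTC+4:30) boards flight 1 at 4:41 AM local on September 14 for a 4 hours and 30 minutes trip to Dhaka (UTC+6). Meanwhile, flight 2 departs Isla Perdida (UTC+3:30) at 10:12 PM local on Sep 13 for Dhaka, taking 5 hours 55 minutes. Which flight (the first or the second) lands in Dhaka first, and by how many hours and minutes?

Flight 1 in UTC: 4:41 AM − 4:30 = 12:11 AM on Sep 14.
+4 hours 30 minutes → arrive 4:41 AM UTC on Sep 14.
Flight 2 in UTC: 10:12 PM − 3:30 = 6:42 PM on Sep 13.
+5 hours and 55 minutes → arrive 12:37 AM UTC on Sep 14.
Flight 2 lands earlier by 4 hours 4 minutes.

the second, by 4 hours 4 minutes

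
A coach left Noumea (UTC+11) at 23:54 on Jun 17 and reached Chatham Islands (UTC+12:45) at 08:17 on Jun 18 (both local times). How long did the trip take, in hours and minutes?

Departure in UTC: 23:54 − 11:00 = 12:54 on Jun 17.
Arrival in UTC: 08:17 − 12:45 = 19:32 on Jun 17.
Elapsed = 19:32 − 12:54 = 6 hours 38 minutes.

6 hours 38 minutes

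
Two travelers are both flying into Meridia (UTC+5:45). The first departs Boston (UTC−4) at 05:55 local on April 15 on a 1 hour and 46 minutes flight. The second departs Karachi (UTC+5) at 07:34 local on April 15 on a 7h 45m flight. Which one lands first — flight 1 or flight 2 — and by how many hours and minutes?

Flight 1 in UTC: 05:55 + 4:00 = 09:55 on Apr 15.
+1 hour and 46 minutes → arrive 11:41 UTC on Apr 15.
Flight 2 in UTC: 07:34 − 5:00 = 02:34 on Apr 15.
+7 hours and 45 minutes → arrive 10:19 UTC on Apr 15.
Flight 2 lands earlier by 1 hour 22 minutes.

the second, by 1 hour 22 minutes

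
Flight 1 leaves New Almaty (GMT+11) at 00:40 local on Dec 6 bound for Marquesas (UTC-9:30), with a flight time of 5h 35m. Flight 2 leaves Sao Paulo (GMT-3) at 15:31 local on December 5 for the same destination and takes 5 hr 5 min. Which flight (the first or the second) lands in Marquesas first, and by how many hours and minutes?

Flight 1 in UTC: 00:40 − 11:00 = 13:40 on Dec 5.
+5 hours and 35 minutes → arrive 19:15 UTC on Dec 5.
Flight 2 in UTC: 15:31 + 3:00 = 18:31 on Dec 5.
+5 hours and 5 minutes → arrive 23:36 UTC on Dec 5.
Flight 1 lands earlier by 4 hours 21 minutes.

the first, by 4 hours 21 minutes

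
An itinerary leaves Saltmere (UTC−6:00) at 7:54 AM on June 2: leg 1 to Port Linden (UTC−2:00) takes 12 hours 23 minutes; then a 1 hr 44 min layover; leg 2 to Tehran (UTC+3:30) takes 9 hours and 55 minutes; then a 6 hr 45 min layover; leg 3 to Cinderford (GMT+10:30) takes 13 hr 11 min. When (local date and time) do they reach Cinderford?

8:22 PM on June 4

Convert departure to UTC: 7:54 AM + 6:00 = 1:54 PM UTC on Jun 2.
Add 12 hours and 23 minutes leg 1 → 2:17 AM UTC (Jun 3).
Add 1 hour 44 minutes layover in Port Linden → 4:01 AM UTC.
Add 9 hours 55 minutes leg 2 → 1:56 PM UTC.
Add 6 hours and 45 minutes layover in Tehran → 8:41 PM UTC.
Add 13 hours 11 minutes leg 3 → 9:52 AM UTC (Jun 4).
Cinderford is UTC+10:30, so local arrival = 9:52 AM + 10:30 = 8:22 PM on Jun 4.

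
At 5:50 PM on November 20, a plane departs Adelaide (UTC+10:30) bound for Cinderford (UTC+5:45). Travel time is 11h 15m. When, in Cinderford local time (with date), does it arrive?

Cinderford is 4:45 behind Adelaide.
After 11 hours 15 minutes it is 5:05 AM (Nov 21) in Adelaide.
Shift by the zone difference: 5:05 AM − 4:45 = 12:20 AM on Nov 21 in Cinderford.

12:20 AM on Nov 21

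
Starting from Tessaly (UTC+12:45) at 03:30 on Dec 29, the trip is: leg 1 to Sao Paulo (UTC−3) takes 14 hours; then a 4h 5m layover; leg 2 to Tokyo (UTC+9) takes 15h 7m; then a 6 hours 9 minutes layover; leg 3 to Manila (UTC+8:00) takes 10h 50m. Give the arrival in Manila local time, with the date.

00:56 on Dec 31

Convert departure to UTC: 03:30 − 12:45 = 14:45 UTC on Dec 28.
Add 14 hours leg 1 → 04:45 UTC (Dec 29).
Add 4 hours 5 minutes layover in Sao Paulo → 08:50 UTC.
Add 15 hours and 7 minutes leg 2 → 23:57 UTC.
Add 6 hours and 9 minutes layover in Tokyo → 06:06 UTC (Dec 30).
Add 10 hours 50 minutes leg 3 → 16:56 UTC.
Manila is UTC+8:00, so local arrival = 16:56 + 8:00 = 00:56 on Dec 31.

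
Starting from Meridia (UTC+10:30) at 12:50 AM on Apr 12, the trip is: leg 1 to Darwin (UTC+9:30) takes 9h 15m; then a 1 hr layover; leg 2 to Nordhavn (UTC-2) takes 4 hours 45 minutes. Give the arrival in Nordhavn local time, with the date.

3:20 AM on April 12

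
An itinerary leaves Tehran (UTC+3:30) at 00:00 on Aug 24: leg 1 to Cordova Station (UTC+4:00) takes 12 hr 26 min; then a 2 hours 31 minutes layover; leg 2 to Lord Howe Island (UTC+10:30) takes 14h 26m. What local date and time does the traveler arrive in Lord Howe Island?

12:23 on August 25

Convert departure to UTC: 00:00 − 3:30 = 20:30 UTC on Aug 23.
Add 12 hours and 26 minutes leg 1 → 08:56 UTC (Aug 24).
Add 2 hours and 31 minutes layover in Cordova Station → 11:27 UTC.
Add 14 hours 26 minutes leg 2 → 01:53 UTC (Aug 25).
Lord Howe Island is UTC+10:30, so local arrival = 01:53 + 10:30 = 12:23 on Aug 25.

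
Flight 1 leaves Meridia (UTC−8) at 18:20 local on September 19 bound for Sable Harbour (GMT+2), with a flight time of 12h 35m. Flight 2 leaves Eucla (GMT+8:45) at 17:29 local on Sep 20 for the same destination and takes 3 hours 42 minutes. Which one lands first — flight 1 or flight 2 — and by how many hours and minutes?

Flight 1 in UTC: 18:20 + 8:00 = 02:20 on Sep 20.
+12 hours 35 minutes → arrive 14:55 UTC on Sep 20.
Flight 2 in UTC: 17:29 − 8:45 = 08:44 on Sep 20.
+3 hours 42 minutes → arrive 12:26 UTC on Sep 20.
Flight 2 lands earlier by 2 hours 29 minutes.

the second, by 2 hours 29 minutes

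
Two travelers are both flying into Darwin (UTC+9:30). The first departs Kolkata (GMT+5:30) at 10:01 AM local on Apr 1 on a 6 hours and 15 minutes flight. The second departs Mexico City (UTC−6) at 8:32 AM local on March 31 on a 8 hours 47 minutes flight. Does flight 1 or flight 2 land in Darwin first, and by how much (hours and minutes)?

Flight 1 in UTC: 10:01 AM − 5:30 = 4:31 AM on Apr 1.
+6 hours and 15 minutes → arrive 10:46 AM UTC on Apr 1.
Flight 2 in UTC: 8:32 AM + 6:00 = 2:32 PM on Mar 31.
+8 hours 47 minutes → arrive 11:19 PM UTC on Mar 31.
Flight 2 lands earlier by 11 hours 27 minutes.

the second, by 11 hours 27 minutes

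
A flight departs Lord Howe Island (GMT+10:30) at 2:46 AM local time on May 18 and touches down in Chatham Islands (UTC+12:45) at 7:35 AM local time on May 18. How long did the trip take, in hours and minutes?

2 hours 34 minutes

Departure in UTC: 2:46 AM − 10:30 = 4:16 PM on May 17.
Arrival in UTC: 7:35 AM − 12:45 = 6:50 PM on May 17.
Elapsed = 6:50 PM − 4:16 PM = 2 hours 34 minutes.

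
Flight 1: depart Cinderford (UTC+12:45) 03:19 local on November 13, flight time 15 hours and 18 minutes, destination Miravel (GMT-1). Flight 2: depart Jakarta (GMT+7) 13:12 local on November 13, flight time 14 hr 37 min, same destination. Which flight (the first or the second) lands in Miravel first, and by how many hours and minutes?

the first, by 14 hours 57 minutes

Flight 1 in UTC: 03:19 − 12:45 = 14:34 on Nov 12.
+15 hours 18 minutes → arrive 05:52 UTC on Nov 13.
Flight 2 in UTC: 13:12 − 7:00 = 06:12 on Nov 13.
+14 hours and 37 minutes → arrive 20:49 UTC on Nov 13.
Flight 1 lands earlier by 14 hours 57 minutes.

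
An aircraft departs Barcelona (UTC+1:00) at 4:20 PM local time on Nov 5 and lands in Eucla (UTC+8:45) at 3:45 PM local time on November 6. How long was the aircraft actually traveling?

Departure in UTC: 4:20 PM − 1:00 = 3:20 PM on Nov 5.
Arrival in UTC: 3:45 PM − 8:45 = 7:00 AM on Nov 6.
Elapsed = 7:00 AM − 3:20 PM (+1 day) = 15 hours 40 minutes.

15 hours 40 minutes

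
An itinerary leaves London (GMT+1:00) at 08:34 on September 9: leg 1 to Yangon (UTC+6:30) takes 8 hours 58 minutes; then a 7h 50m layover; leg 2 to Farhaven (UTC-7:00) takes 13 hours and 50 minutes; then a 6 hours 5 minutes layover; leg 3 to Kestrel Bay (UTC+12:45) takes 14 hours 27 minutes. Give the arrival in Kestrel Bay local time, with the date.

Convert departure to UTC: 08:34 − 1:00 = 07:34 UTC on Sep 9.
Add 8 hours 58 minutes leg 1 → 16:32 UTC.
Add 7 hours 50 minutes layover in Yangon → 00:22 UTC (Sep 10).
Add 13 hours 50 minutes leg 2 → 14:12 UTC.
Add 6 hours and 5 minutes layover in Farhaven → 20:17 UTC.
Add 14 hours and 27 minutes leg 3 → 10:44 UTC (Sep 11).
Kestrel Bay is UTC+12:45, so local arrival = 10:44 + 12:45 = 23:29 on Sep 11.

23:29 on Sep 11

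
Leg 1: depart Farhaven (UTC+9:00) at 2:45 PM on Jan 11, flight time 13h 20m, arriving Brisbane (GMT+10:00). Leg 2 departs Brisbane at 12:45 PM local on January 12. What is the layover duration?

Convert departure to UTC: 2:45 PM − 9:00 = 5:45 AM UTC on Jan 11.
Add 13 hours and 20 minutes flight time → 7:05 PM UTC.
Brisbane is UTC+10:00, so local arrival = 7:05 PM + 10:00 = 5:05 AM on Jan 12.
Layover = 12:45 PM − 5:05 AM = 7 hours 40 minutes.

7 hours 40 minutes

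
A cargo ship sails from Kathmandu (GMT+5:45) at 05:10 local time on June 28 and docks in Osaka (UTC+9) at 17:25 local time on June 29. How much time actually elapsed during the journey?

33 hours

Osaka is 3:15 ahead of Kathmandu.
Clock-face elapsed time (ignoring zones) is 36 hours 15 minutes.
Actual elapsed = 36 hours 15 minutes − 3:15 = 33 hours.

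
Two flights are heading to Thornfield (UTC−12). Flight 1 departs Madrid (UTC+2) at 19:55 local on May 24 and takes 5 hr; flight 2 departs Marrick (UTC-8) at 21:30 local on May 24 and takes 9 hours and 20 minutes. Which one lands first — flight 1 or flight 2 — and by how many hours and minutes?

the first, by 15 hours 55 minutes

Flight 1 in UTC: 19:55 − 2:00 = 17:55 on May 24.
+5 hours → arrive 22:55 UTC on May 24.
Flight 2 in UTC: 21:30 + 8:00 = 05:30 on May 25.
+9 hours 20 minutes → arrive 14:50 UTC on May 25.
Flight 1 lands earlier by 15 hours 55 minutes.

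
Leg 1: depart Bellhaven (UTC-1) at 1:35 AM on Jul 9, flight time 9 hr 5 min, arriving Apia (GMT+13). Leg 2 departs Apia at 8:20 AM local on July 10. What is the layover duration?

7 hours 40 minutes

Convert departure to UTC: 1:35 AM + 1:00 = 2:35 AM UTC on Jul 9.
Add 9 hours 5 minutes flight time → 11:40 AM UTC.
Apia is UTC+13:00, so local arrival = 11:40 AM + 13:00 = 12:40 AM on Jul 10.
Layover = 8:20 AM − 12:40 AM = 7 hours 40 minutes.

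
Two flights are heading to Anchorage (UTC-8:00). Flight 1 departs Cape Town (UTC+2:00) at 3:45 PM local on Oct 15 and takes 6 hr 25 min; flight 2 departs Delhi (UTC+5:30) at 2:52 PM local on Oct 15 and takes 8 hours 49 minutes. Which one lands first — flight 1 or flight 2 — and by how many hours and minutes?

Flight 1 in UTC: 3:45 PM − 2:00 = 1:45 PM on Oct 15.
+6 hours 25 minutes → arrive 8:10 PM UTC on Oct 15.
Flight 2 in UTC: 2:52 PM − 5:30 = 9:22 AM on Oct 15.
+8 hours and 49 minutes → arrive 6:11 PM UTC on Oct 15.
Flight 2 lands earlier by 1 hour 59 minutes.

the second, by 1 hour 59 minutes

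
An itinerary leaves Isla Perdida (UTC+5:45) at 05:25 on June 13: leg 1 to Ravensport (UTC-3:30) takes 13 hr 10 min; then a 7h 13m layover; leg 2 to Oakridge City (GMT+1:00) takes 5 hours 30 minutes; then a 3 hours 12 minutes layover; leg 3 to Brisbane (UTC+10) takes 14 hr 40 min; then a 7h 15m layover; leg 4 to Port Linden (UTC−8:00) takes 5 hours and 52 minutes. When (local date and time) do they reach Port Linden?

00:32 on Jun 15

Convert departure to UTC: 05:25 − 5:45 = 23:40 UTC on Jun 12.
Add 13 hours and 10 minutes leg 1 → 12:50 UTC (Jun 13).
Add 7 hours and 13 minutes layover in Ravensport → 20:03 UTC.
Add 5 hours and 30 minutes leg 2 → 01:33 UTC (Jun 14).
Add 3 hours 12 minutes layover in Oakridge City → 04:45 UTC.
Add 14 hours and 40 minutes leg 3 → 19:25 UTC.
Add 7 hours 15 minutes layover in Brisbane → 02:40 UTC (Jun 15).
Add 5 hours and 52 minutes leg 4 → 08:32 UTC.
Port Linden is UTC−8:00, so local arrival = 08:32 − 8:00 = 00:32 on Jun 15.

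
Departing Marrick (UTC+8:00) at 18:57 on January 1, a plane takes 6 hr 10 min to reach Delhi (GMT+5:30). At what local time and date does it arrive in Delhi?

Convert departure to UTC: 18:57 − 8:00 = 10:57 UTC on Jan 1.
Add 6 hours 10 minutes travel time → 17:07 UTC.
Delhi is UTC+5:30, so local arrival = 17:07 + 5:30 = 22:37 on Jan 1.

22:37 on January 1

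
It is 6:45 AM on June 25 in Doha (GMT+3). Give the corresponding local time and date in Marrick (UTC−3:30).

In UTC: 6:45 AM − 3:00 = 3:45 AM on Jun 25.
Marrick is UTC−3:30: 3:45 AM − 3:30 = 12:15 AM on Jun 25.

12:15 AM on June 25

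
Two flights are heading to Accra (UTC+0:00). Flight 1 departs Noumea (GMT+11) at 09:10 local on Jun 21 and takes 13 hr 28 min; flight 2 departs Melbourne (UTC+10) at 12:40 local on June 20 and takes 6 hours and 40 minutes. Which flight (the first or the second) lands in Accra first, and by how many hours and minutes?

Flight 1 in UTC: 09:10 − 11:00 = 22:10 on Jun 20.
+13 hours 28 minutes → arrive 11:38 UTC on Jun 21.
Flight 2 in UTC: 12:40 − 10:00 = 02:40 on Jun 20.
+6 hours 40 minutes → arrive 09:20 UTC on Jun 20.
Flight 2 lands earlier by 26 hours 18 minutes.

the second, by 26 hours 18 minutes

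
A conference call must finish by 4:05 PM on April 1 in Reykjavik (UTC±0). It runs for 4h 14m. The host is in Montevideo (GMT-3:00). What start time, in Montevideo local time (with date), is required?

Target end time is already UTC: 4:05 PM on Apr 1.
Subtract 4 hours 14 minutes → start 11:51 AM UTC on Apr 1.
Montevideo is UTC−3:00: 11:51 AM − 3:00 = 8:51 AM on Apr 1.

8:51 AM on April 1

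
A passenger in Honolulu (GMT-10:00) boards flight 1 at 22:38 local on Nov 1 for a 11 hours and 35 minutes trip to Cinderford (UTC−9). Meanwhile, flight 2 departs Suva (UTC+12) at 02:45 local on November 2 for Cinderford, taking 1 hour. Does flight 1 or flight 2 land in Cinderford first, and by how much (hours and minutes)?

Flight 1 in UTC: 22:38 + 10:00 = 08:38 on Nov 2.
+11 hours and 35 minutes → arrive 20:13 UTC on Nov 2.
Flight 2 in UTC: 02:45 − 12:00 = 14:45 on Nov 1.
+1 hour → arrive 15:45 UTC on Nov 1.
Flight 2 lands earlier by 28 hours 28 minutes.

the second, by 28 hours 28 minutes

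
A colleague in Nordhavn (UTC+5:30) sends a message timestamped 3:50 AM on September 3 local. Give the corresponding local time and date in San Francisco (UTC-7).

San Francisco is 12:30 behind Nordhavn.
Shift by the zone difference: 3:50 AM − 12:30 = 3:20 PM on Sep 2 in San Francisco.

3:20 PM on September 2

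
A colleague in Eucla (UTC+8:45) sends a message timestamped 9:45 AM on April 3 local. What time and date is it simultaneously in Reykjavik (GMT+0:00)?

1:00 AM on April 3

In UTC: 9:45 AM − 8:45 = 1:00 AM on Apr 3.
Reykjavik is UTC+0, so it is 1:00 AM on Apr 3.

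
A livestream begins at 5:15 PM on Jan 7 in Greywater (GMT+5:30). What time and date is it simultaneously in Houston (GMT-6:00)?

5:45 AM on Jan 7

In UTC: 5:15 PM − 5:30 = 11:45 AM on Jan 7.
Houston is UTC−6:00: 11:45 AM − 6:00 = 5:45 AM on Jan 7.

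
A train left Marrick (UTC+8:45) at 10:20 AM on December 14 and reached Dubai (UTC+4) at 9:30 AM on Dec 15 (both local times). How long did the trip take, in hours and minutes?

27 hours 55 minutes

Departure in UTC: 10:20 AM − 8:45 = 1:35 AM on Dec 14.
Arrival in UTC: 9:30 AM − 4:00 = 5:30 AM on Dec 15.
Elapsed = 5:30 AM − 1:35 AM (+1 day) = 27 hours 55 minutes.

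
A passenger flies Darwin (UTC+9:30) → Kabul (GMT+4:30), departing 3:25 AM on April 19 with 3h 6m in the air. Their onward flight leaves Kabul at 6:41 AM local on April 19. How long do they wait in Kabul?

5 hours 10 minutes

Convert departure to UTC: 3:25 AM − 9:30 = 5:55 PM UTC on Apr 18.
Add 3 hours and 6 minutes flight time → 9:01 PM UTC.
Kabul is UTC+4:30, so local arrival = 9:01 PM + 4:30 = 1:31 AM on Apr 19.
Layover = 6:41 AM − 1:31 AM = 5 hours 10 minutes.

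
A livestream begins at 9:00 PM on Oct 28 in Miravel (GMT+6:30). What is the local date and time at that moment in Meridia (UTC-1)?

In UTC: 9:00 PM − 6:30 = 2:30 PM on Oct 28.
Meridia is UTC−1:00: 2:30 PM − 1:00 = 1:30 PM on Oct 28.

1:30 PM on Oct 28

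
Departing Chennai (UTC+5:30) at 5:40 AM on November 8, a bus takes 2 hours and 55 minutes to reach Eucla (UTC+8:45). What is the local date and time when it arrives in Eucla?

Convert departure to UTC: 5:40 AM − 5:30 = 12:10 AM UTC on Nov 8.
Add 2 hours 55 minutes travel time → 3:05 AM UTC.
Eucla is UTC+8:45, so local arrival = 3:05 AM + 8:45 = 11:50 AM on Nov 8.

11:50 AM on Nov 8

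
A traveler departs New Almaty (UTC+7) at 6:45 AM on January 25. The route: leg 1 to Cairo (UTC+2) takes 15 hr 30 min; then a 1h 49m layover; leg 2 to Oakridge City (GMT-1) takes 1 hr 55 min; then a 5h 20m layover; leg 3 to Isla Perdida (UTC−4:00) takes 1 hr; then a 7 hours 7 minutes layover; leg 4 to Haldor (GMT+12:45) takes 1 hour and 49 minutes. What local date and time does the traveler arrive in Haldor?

11:00 PM on Jan 26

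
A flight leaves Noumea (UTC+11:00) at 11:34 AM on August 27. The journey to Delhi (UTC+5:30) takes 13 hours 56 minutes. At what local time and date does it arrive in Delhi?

Convert departure to UTC: 11:34 AM − 11:00 = 12:34 AM UTC on Aug 27.
Add 13 hours 56 minutes travel time → 2:30 PM UTC.
Delhi is UTC+5:30, so local arrival = 2:30 PM + 5:30 = 8:00 PM on Aug 27.

8:00 PM on Aug 27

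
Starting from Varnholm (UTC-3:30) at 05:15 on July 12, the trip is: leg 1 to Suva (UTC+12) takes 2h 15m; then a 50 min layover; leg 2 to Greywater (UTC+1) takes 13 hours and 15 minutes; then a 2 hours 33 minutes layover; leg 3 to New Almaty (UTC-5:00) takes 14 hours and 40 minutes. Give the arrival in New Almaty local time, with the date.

13:18 on July 13

Convert departure to UTC: 05:15 + 3:30 = 08:45 UTC on Jul 12.
Add 2 hours and 15 minutes leg 1 → 11:00 UTC.
Add 50 minutes layover in Suva → 11:50 UTC.
Add 13 hours 15 minutes leg 2 → 01:05 UTC (Jul 13).
Add 2 hours 33 minutes layover in Greywater → 03:38 UTC.
Add 14 hours and 40 minutes leg 3 → 18:18 UTC.
New Almaty is UTC−5:00, so local arrival = 18:18 − 5:00 = 13:18 on Jul 13.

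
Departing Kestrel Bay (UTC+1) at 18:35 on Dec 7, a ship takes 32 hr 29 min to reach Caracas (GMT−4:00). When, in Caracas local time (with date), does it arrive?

Convert departure to UTC: 18:35 − 1:00 = 17:35 UTC on Dec 7.
Add 32 hours 29 minutes travel time → 02:04 UTC (Dec 9).
Caracas is UTC−4:00, so local arrival = 02:04 − 4:00 = 22:04 on Dec 8.

22:04 on December 8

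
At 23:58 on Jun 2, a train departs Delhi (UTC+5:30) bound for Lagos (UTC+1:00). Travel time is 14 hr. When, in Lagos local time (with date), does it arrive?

Lagos is 4:30 behind Delhi.
After 14 hours it is 13:58 (Jun 3) in Delhi.
Shift by the zone difference: 13:58 − 4:30 = 09:28 on Jun 3 in Lagos.

09:28 on June 3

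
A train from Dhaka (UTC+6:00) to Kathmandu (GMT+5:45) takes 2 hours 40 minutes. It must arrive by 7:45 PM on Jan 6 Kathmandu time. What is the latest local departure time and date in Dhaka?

Target arrival in UTC: 7:45 PM − 5:45 = 2:00 PM on Jan 6.
Subtract 2 hours and 40 minutes → departure 11:20 AM UTC on Jan 6.
Dhaka is UTC+6:00: 11:20 AM + 6:00 = 5:20 PM on Jan 6.

5:20 PM on January 6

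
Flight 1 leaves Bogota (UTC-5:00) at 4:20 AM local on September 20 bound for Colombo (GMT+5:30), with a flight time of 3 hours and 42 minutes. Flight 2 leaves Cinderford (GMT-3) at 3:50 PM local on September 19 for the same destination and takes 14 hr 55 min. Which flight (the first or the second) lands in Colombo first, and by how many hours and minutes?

the second, by 3 hours 17 minutes

Flight 1 in UTC: 4:20 AM + 5:00 = 9:20 AM on Sep 20.
+3 hours and 42 minutes → arrive 1:02 PM UTC on Sep 20.
Flight 2 in UTC: 3:50 PM + 3:00 = 6:50 PM on Sep 19.
+14 hours 55 minutes → arrive 9:45 AM UTC on Sep 20.
Flight 2 lands earlier by 3 hours 17 minutes.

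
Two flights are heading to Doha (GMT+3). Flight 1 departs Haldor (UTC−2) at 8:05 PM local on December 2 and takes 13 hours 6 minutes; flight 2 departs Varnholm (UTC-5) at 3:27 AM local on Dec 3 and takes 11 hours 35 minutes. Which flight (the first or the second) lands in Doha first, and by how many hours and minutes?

the first, by 8 hours 51 minutes

Flight 1 in UTC: 8:05 PM + 2:00 = 10:05 PM on Dec 2.
+13 hours 6 minutes → arrive 11:11 AM UTC on Dec 3.
Flight 2 in UTC: 3:27 AM + 5:00 = 8:27 AM on Dec 3.
+11 hours 35 minutes → arrive 8:02 PM UTC on Dec 3.
Flight 1 lands earlier by 8 hours 51 minutes.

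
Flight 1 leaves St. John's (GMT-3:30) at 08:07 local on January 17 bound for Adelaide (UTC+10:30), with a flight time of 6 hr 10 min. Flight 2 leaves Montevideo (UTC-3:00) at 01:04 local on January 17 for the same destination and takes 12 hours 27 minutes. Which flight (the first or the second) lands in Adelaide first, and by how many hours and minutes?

Flight 1 in UTC: 08:07 + 3:30 = 11:37 on Jan 17.
+6 hours and 10 minutes → arrive 17:47 UTC on Jan 17.
Flight 2 in UTC: 01:04 + 3:00 = 04:04 on Jan 17.
+12 hours 27 minutes → arrive 16:31 UTC on Jan 17.
Flight 2 lands earlier by 1 hour 16 minutes.

the second, by 1 hour 16 minutes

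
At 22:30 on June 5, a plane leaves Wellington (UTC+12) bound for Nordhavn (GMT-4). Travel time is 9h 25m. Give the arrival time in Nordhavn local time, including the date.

15:55 on Jun 5

Nordhavn is 16:00 behind Wellington.
After 9 hours and 25 minutes it is 07:55 (Jun 6) in Wellington.
Shift by the zone difference: 07:55 − 16:00 = 15:55 on Jun 5 in Nordhavn.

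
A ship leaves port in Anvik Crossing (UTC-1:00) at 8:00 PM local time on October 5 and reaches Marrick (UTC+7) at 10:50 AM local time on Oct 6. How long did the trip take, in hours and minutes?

6 hours 50 minutes

Marrick is 8:00 ahead of Anvik Crossing.
Clock-face elapsed time (ignoring zones) is 14 hours 50 minutes.
Actual elapsed = 14 hours 50 minutes − 8:00 = 6 hours 50 minutes.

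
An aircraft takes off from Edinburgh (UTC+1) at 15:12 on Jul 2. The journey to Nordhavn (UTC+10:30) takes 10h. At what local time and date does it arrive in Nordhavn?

10:42 on Jul 3

Convert departure to UTC: 15:12 − 1:00 = 14:12 UTC on Jul 2.
Add 10 hours travel time → 00:12 UTC (Jul 3).
Nordhavn is UTC+10:30, so local arrival = 00:12 + 10:30 = 10:42 on Jul 3.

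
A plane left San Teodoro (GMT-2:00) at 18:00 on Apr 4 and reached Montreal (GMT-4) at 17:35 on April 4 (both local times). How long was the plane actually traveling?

1 hour 35 minutes

Montreal is 2:00 behind San Teodoro.
Clock-face elapsed time (ignoring zones) is −25 minutes.
Actual elapsed = −25 minutes + 2:00 = 1 hour 35 minutes.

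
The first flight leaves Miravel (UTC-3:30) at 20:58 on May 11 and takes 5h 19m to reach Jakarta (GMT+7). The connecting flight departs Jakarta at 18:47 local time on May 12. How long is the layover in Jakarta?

6 hours

Convert departure to UTC: 20:58 + 3:30 = 00:28 UTC on May 12.
Add 5 hours and 19 minutes flight time → 05:47 UTC.
Jakarta is UTC+7:00, so local arrival = 05:47 + 7:00 = 12:47 on May 12.
Layover = 18:47 − 12:47 = 6 hours.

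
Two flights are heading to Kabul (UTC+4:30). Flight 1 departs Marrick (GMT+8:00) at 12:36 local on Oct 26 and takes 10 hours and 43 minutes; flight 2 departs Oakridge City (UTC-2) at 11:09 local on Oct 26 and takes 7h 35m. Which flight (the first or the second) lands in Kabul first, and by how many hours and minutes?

Flight 1 in UTC: 12:36 − 8:00 = 04:36 on Oct 26.
+10 hours 43 minutes → arrive 15:19 UTC on Oct 26.
Flight 2 in UTC: 11:09 + 2:00 = 13:09 on Oct 26.
+7 hours and 35 minutes → arrive 20:44 UTC on Oct 26.
Flight 1 lands earlier by 5 hours 25 minutes.

the first, by 5 hours 25 minutes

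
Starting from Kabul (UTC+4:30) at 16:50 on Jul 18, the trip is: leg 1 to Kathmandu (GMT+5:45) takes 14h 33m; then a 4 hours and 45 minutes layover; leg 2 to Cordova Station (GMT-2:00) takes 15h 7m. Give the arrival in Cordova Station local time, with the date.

20:45 on Jul 19

Convert departure to UTC: 16:50 − 4:30 = 12:20 UTC on Jul 18.
Add 14 hours 33 minutes leg 1 → 02:53 UTC (Jul 19).
Add 4 hours and 45 minutes layover in Kathmandu → 07:38 UTC.
Add 15 hours 7 minutes leg 2 → 22:45 UTC.
Cordova Station is UTC−2:00, so local arrival = 22:45 − 2:00 = 20:45 on Jul 19.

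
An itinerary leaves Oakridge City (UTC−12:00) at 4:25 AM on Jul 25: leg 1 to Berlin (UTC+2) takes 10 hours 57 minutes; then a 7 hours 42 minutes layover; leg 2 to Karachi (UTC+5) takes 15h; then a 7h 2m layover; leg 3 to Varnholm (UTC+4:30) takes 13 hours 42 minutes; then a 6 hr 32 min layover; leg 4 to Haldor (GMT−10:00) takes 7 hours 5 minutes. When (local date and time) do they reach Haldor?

2:25 AM on July 28

Convert departure to UTC: 4:25 AM + 12:00 = 4:25 PM UTC on Jul 25.
Add 10 hours and 57 minutes leg 1 → 3:22 AM UTC (Jul 26).
Add 7 hours and 42 minutes layover in Berlin → 11:04 AM UTC.
Add 15 hours leg 2 → 2:04 AM UTC (Jul 27).
Add 7 hours and 2 minutes layover in Karachi → 9:06 AM UTC.
Add 13 hours 42 minutes leg 3 → 10:48 PM UTC.
Add 6 hours and 32 minutes layover in Varnholm → 5:20 AM UTC (Jul 28).
Add 7 hours 5 minutes leg 4 → 12:25 PM UTC.
Haldor is UTC−10:00, so local arrival = 12:25 PM − 10:00 = 2:25 AM on Jul 28.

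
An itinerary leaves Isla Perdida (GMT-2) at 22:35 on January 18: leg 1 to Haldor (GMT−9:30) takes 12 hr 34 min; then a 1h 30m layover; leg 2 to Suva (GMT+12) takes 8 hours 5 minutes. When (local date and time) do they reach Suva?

10:44 on January 20

Convert departure to UTC: 22:35 + 2:00 = 00:35 UTC on Jan 19.
Add 12 hours 34 minutes leg 1 → 13:09 UTC.
Add 1 hour and 30 minutes layover in Haldor → 14:39 UTC.
Add 8 hours 5 minutes leg 2 → 22:44 UTC.
Suva is UTC+12:00, so local arrival = 22:44 + 12:00 = 10:44 on Jan 20.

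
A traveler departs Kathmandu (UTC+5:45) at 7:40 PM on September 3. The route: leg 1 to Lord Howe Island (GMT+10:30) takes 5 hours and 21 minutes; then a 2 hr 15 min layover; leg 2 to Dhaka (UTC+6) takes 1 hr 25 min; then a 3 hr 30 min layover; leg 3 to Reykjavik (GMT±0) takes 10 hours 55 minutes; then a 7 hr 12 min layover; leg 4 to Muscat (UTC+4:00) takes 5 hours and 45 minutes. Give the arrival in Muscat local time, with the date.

6:18 AM on September 5

Convert departure to UTC: 7:40 PM − 5:45 = 1:55 PM UTC on Sep 3.
Add 5 hours and 21 minutes leg 1 → 7:16 PM UTC.
Add 2 hours 15 minutes layover in Lord Howe Island → 9:31 PM UTC.
Add 1 hour and 25 minutes leg 2 → 10:56 PM UTC.
Add 3 hours and 30 minutes layover in Dhaka → 2:26 AM UTC (Sep 4).
Add 10 hours and 55 minutes leg 3 → 1:21 PM UTC.
Add 7 hours 12 minutes layover in Reykjavik → 8:33 PM UTC.
Add 5 hours and 45 minutes leg 4 → 2:18 AM UTC (Sep 5).
Muscat is UTC+4:00, so local arrival = 2:18 AM + 4:00 = 6:18 AM on Sep 5.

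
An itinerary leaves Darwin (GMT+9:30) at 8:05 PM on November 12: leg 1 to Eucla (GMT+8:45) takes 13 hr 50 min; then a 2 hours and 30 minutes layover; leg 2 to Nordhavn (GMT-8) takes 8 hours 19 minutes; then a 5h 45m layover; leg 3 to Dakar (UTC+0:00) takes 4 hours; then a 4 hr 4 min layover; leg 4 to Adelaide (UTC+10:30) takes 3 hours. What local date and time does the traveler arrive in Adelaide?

2:33 PM on Nov 14

Convert departure to UTC: 8:05 PM − 9:30 = 10:35 AM UTC on Nov 12.
Add 13 hours and 50 minutes leg 1 → 12:25 AM UTC (Nov 13).
Add 2 hours and 30 minutes layover in Eucla → 2:55 AM UTC.
Add 8 hours and 19 minutes leg 2 → 11:14 AM UTC.
Add 5 hours and 45 minutes layover in Nordhavn → 4:59 PM UTC.
Add 4 hours leg 3 → 8:59 PM UTC.
Add 4 hours 4 minutes layover in Dakar → 1:03 AM UTC (Nov 14).
Add 3 hours leg 4 → 4:03 AM UTC.
Adelaide is UTC+10:30, so local arrival = 4:03 AM + 10:30 = 2:33 PM on Nov 14.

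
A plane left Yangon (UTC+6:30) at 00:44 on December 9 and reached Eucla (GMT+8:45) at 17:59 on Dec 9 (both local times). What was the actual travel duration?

Eucla is 2:15 ahead of Yangon.
Clock-face elapsed time (ignoring zones) is 17 hours 15 minutes.
Actual elapsed = 17 hours 15 minutes − 2:15 = 15 hours.

15 hours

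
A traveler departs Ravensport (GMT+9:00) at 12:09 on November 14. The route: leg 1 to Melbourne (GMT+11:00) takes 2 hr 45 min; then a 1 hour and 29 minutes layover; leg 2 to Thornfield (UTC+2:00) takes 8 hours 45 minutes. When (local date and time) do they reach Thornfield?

18:08 on Nov 14

Convert departure to UTC: 12:09 − 9:00 = 03:09 UTC on Nov 14.
Add 2 hours and 45 minutes leg 1 → 05:54 UTC.
Add 1 hour 29 minutes layover in Melbourne → 07:23 UTC.
Add 8 hours 45 minutes leg 2 → 16:08 UTC.
Thornfield is UTC+2:00, so local arrival = 16:08 + 2:00 = 18:08 on Nov 14.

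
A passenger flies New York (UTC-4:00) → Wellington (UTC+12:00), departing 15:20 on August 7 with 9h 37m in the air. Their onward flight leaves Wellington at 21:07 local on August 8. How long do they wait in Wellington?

4 hours 10 minutes

Convert departure to UTC: 15:20 + 4:00 = 19:20 UTC on Aug 7.
Add 9 hours 37 minutes flight time → 04:57 UTC (Aug 8).
Wellington is UTC+12:00, so local arrival = 04:57 + 12:00 = 16:57 on Aug 8.
Layover = 21:07 − 16:57 = 4 hours 10 minutes.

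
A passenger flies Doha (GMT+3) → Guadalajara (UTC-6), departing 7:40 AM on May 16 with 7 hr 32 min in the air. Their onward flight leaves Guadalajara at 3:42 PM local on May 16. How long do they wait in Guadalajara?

9 hours 30 minutes

Convert departure to UTC: 7:40 AM − 3:00 = 4:40 AM UTC on May 16.
Add 7 hours 32 minutes flight time → 12:12 PM UTC.
Guadalajara is UTC−6:00, so local arrival = 12:12 PM − 6:00 = 6:12 AM on May 16.
Layover = 3:42 PM − 6:12 AM = 9 hours 30 minutes.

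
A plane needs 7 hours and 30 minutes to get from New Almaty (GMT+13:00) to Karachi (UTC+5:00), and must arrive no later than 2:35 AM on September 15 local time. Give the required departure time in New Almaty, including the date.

3:05 AM on September 15

Target arrival in UTC: 2:35 AM − 5:00 = 9:35 PM on Sep 14.
Subtract 7 hours and 30 minutes → departure 2:05 PM UTC on Sep 14.
New Almaty is UTC+13:00: 2:05 PM + 13:00 = 3:05 AM on Sep 15.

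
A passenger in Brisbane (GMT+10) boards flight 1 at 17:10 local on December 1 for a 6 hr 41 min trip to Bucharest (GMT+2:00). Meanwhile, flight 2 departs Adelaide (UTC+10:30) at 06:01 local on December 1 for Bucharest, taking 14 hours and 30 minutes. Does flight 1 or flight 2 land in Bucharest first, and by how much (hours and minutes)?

Flight 1 in UTC: 17:10 − 10:00 = 07:10 on Dec 1.
+6 hours and 41 minutes → arrive 13:51 UTC on Dec 1.
Flight 2 in UTC: 06:01 − 10:30 = 19:31 on Nov 30.
+14 hours 30 minutes → arrive 10:01 UTC on Dec 1.
Flight 2 lands earlier by 3 hours 50 minutes.

the second, by 3 hours 50 minutes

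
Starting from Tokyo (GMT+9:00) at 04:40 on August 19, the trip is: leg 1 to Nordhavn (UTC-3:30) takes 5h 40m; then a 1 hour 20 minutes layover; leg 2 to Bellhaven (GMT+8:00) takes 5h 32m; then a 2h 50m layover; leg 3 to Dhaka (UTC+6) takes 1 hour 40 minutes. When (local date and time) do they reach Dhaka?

18:42 on August 19

Convert departure to UTC: 04:40 − 9:00 = 19:40 UTC on Aug 18.
Add 5 hours and 40 minutes leg 1 → 01:20 UTC (Aug 19).
Add 1 hour 20 minutes layover in Nordhavn → 02:40 UTC.
Add 5 hours 32 minutes leg 2 → 08:12 UTC.
Add 2 hours and 50 minutes layover in Bellhaven → 11:02 UTC.
Add 1 hour and 40 minutes leg 3 → 12:42 UTC.
Dhaka is UTC+6:00, so local arrival = 12:42 + 6:00 = 18:42 on Aug 19.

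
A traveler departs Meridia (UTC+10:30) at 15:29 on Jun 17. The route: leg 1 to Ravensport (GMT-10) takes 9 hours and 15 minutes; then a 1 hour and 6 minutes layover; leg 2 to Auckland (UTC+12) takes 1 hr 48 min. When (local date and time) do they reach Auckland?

Convert departure to UTC: 15:29 − 10:30 = 04:59 UTC on Jun 17.
Add 9 hours 15 minutes leg 1 → 14:14 UTC.
Add 1 hour and 6 minutes layover in Ravensport → 15:20 UTC.
Add 1 hour 48 minutes leg 2 → 17:08 UTC.
Auckland is UTC+12:00, so local arrival = 17:08 + 12:00 = 05:08 on Jun 18.

05:08 on June 18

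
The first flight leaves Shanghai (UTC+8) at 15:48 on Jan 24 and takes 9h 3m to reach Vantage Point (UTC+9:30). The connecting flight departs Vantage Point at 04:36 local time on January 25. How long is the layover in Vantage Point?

2 hours 15 minutes

Convert departure to UTC: 15:48 − 8:00 = 07:48 UTC on Jan 24.
Add 9 hours 3 minutes flight time → 16:51 UTC.
Vantage Point is UTC+9:30, so local arrival = 16:51 + 9:30 = 02:21 on Jan 25.
Layover = 04:36 − 02:21 = 2 hours 15 minutes.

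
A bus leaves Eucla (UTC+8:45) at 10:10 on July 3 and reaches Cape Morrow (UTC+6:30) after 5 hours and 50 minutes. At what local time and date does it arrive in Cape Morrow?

13:45 on July 3

Convert departure to UTC: 10:10 − 8:45 = 01:25 UTC on Jul 3.
Add 5 hours 50 minutes travel time → 07:15 UTC.
Cape Morrow is UTC+6:30, so local arrival = 07:15 + 6:30 = 13:45 on Jul 3.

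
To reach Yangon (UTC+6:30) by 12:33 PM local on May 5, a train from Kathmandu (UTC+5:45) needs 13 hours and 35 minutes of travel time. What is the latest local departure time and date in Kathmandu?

Target arrival in UTC: 12:33 PM − 6:30 = 6:03 AM on May 5.
Subtract 13 hours and 35 minutes → departure 4:28 PM UTC on May 4.
Kathmandu is UTC+5:45: 4:28 PM + 5:45 = 10:13 PM on May 4.

10:13 PM on May 4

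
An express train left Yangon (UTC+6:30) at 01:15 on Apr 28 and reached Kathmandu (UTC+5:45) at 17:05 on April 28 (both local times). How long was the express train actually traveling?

16 hours 35 minutes

Departure in UTC: 01:15 − 6:30 = 18:45 on Apr 27.
Arrival in UTC: 17:05 − 5:45 = 11:20 on Apr 28.
Elapsed = 11:20 − 18:45 (+1 day) = 16 hours 35 minutes.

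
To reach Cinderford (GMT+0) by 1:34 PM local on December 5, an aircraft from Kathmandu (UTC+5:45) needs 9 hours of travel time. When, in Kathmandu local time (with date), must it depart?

10:19 AM on December 5

Target arrival is already UTC: 1:34 PM on Dec 5.
Subtract 9 hours → departure 4:34 AM UTC on Dec 5.
Kathmandu is UTC+5:45: 4:34 AM + 5:45 = 10:19 AM on Dec 5.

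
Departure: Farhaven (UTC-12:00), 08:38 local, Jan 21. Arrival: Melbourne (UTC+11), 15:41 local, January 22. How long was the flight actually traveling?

Melbourne is 23:00 ahead of Farhaven.
Clock-face elapsed time (ignoring zones) is 31 hours 3 minutes.
Actual elapsed = 31 hours 3 minutes − 23:00 = 8 hours 3 minutes.

8 hours 3 minutes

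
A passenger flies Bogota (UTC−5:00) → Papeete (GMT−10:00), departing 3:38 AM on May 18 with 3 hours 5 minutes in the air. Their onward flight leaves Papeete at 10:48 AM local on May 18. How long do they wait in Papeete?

Convert departure to UTC: 3:38 AM + 5:00 = 8:38 AM UTC on May 18.
Add 3 hours 5 minutes flight time → 11:43 AM UTC.
Papeete is UTC−10:00, so local arrival = 11:43 AM − 10:00 = 1:43 AM on May 18.
Layover = 10:48 AM − 1:43 AM = 9 hours 5 minutes.

9 hours 5 minutes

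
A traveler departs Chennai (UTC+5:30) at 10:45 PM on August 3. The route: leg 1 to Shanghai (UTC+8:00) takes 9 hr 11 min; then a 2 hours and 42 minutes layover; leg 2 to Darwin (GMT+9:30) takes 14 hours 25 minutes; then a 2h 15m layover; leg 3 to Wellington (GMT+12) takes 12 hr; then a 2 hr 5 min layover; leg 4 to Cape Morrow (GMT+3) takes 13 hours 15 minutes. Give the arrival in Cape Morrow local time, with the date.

Convert departure to UTC: 10:45 PM − 5:30 = 5:15 PM UTC on Aug 3.
Add 9 hours and 11 minutes leg 1 → 2:26 AM UTC (Aug 4).
Add 2 hours and 42 minutes layover in Shanghai → 5:08 AM UTC.
Add 14 hours and 25 minutes leg 2 → 7:33 PM UTC.
Add 2 hours and 15 minutes layover in Darwin → 9:48 PM UTC.
Add 12 hours leg 3 → 9:48 AM UTC (Aug 5).
Add 2 hours and 5 minutes layover in Wellington → 11:53 AM UTC.
Add 13 hours and 15 minutes leg 4 → 1:08 AM UTC (Aug 6).
Cape Morrow is UTC+3:00, so local arrival = 1:08 AM + 3:00 = 4:08 AM on Aug 6.

4:08 AM on August 6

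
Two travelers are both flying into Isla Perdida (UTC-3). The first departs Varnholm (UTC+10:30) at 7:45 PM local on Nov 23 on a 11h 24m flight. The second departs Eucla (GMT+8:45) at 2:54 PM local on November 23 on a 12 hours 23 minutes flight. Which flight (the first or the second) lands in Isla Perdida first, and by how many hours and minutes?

Flight 1 in UTC: 7:45 PM − 10:30 = 9:15 AM on Nov 23.
+11 hours 24 minutes → arrive 8:39 PM UTC on Nov 23.
Flight 2 in UTC: 2:54 PM − 8:45 = 6:09 AM on Nov 23.
+12 hours and 23 minutes → arrive 6:32 PM UTC on Nov 23.
Flight 2 lands earlier by 2 hours 7 minutes.

the second, by 2 hours 7 minutes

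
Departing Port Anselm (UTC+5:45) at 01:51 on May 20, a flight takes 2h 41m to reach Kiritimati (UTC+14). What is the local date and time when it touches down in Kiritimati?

Convert departure to UTC: 01:51 − 5:45 = 20:06 UTC on May 19.
Add 2 hours and 41 minutes travel time → 22:47 UTC.
Kiritimati is UTC+14:00, so local arrival = 22:47 + 14:00 = 12:47 on May 20.

12:47 on May 20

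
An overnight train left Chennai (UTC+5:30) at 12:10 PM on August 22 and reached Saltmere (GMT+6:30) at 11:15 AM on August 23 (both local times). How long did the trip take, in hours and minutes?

22 hours 5 minutes

Departure in UTC: 12:10 PM − 5:30 = 6:40 AM on Aug 22.
Arrival in UTC: 11:15 AM − 6:30 = 4:45 AM on Aug 23.
Elapsed = 4:45 AM − 6:40 AM (+1 day) = 22 hours 5 minutes.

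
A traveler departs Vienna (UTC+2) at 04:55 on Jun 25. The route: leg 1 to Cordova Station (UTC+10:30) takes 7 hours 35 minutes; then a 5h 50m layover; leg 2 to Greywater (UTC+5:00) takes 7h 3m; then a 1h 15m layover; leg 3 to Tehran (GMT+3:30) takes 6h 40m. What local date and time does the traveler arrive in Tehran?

Convert departure to UTC: 04:55 − 2:00 = 02:55 UTC on Jun 25.
Add 7 hours 35 minutes leg 1 → 10:30 UTC.
Add 5 hours and 50 minutes layover in Cordova Station → 16:20 UTC.
Add 7 hours and 3 minutes leg 2 → 23:23 UTC.
Add 1 hour and 15 minutes layover in Greywater → 00:38 UTC (Jun 26).
Add 6 hours 40 minutes leg 3 → 07:18 UTC.
Tehran is UTC+3:30, so local arrival = 07:18 + 3:30 = 10:48 on Jun 26.

10:48 on June 26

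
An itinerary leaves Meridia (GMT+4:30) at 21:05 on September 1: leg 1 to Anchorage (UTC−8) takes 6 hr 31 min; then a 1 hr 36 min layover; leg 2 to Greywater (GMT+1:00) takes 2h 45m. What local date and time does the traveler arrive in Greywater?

04:27 on September 2

Convert departure to UTC: 21:05 − 4:30 = 16:35 UTC on Sep 1.
Add 6 hours 31 minutes leg 1 → 23:06 UTC.
Add 1 hour and 36 minutes layover in Anchorage → 00:42 UTC (Sep 2).
Add 2 hours and 45 minutes leg 2 → 03:27 UTC.
Greywater is UTC+1:00, so local arrival = 03:27 + 1:00 = 04:27 on Sep 2.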